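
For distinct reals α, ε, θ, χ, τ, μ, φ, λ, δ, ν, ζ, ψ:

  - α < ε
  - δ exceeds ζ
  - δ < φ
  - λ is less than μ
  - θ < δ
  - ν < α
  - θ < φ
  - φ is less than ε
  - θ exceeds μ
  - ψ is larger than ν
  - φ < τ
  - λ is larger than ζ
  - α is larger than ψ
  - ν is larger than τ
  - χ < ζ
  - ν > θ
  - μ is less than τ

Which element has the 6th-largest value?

Chaining the given pairs: χ < ζ < λ < μ < θ < δ < φ < τ < ν < ψ < α < ε.
The 6th largest is φ.

φ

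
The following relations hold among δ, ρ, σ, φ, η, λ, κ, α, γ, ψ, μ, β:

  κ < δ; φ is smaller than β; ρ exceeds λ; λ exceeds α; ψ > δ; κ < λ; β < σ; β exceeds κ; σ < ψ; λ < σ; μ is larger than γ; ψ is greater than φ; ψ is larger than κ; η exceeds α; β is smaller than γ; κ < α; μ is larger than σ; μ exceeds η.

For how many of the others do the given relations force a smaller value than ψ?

From ψ the given relations immediately reach κ, φ, σ, δ.
From those, λ, β — 6 in total.
From those, α — 7 in total.
Nothing else is reachable below ψ; 7 in all.

7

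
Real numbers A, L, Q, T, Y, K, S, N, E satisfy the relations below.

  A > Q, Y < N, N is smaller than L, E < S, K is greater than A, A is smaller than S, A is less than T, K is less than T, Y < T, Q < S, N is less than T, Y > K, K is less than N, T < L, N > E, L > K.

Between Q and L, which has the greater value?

L

The relevant relations are Q < A; A < K; K < Y; Y < N; N < T; T < L.
Together: Q < A < K < Y < N < T < L.
So Q < L; L is the larger of the two.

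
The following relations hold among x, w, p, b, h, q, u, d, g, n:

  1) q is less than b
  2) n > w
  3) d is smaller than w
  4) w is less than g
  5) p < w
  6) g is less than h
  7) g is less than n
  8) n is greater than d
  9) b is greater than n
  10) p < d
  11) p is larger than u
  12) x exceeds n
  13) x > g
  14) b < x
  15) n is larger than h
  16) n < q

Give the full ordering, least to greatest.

u < p < d < w < g < h < n < q < b < x

Nothing is placed below u, so it is least; from there u < p; p < d; d < w; w < g; g < h; h < n; n < q; q < b; b < x, each given directly.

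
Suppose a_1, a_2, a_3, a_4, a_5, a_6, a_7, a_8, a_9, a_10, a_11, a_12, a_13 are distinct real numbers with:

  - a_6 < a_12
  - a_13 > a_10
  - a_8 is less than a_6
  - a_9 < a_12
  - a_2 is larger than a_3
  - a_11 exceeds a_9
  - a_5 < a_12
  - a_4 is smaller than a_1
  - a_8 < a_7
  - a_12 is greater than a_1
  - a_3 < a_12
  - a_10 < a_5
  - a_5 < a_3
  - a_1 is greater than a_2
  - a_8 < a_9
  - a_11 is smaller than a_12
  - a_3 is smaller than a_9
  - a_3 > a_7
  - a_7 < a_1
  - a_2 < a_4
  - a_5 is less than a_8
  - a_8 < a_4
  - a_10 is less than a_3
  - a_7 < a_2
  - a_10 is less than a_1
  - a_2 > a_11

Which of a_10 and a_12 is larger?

a_12

The relevant relations are a_10 < a_5; a_5 < a_8; a_8 < a_9; a_9 < a_11; a_11 < a_2; a_2 < a_4; a_4 < a_1; a_1 < a_12.
Chaining these gives a_10 < a_5 < a_8 < a_9 < a_11 < a_2 < a_4 < a_1 < a_12.
So a_10 < a_12; a_12 is the larger of the two.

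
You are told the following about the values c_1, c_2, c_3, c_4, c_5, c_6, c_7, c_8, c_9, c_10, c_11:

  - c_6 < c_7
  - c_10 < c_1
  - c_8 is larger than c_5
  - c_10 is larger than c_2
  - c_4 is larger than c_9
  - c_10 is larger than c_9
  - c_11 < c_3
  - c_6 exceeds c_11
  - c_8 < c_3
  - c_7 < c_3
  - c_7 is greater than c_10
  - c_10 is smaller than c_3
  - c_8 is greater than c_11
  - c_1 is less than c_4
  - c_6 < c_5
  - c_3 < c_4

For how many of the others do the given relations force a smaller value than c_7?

From c_7 the given relations immediately reach c_6, c_10.
From those, c_9, c_11, c_2 — 5 in total.
Nothing else is reachable below c_7; 5 in all.

5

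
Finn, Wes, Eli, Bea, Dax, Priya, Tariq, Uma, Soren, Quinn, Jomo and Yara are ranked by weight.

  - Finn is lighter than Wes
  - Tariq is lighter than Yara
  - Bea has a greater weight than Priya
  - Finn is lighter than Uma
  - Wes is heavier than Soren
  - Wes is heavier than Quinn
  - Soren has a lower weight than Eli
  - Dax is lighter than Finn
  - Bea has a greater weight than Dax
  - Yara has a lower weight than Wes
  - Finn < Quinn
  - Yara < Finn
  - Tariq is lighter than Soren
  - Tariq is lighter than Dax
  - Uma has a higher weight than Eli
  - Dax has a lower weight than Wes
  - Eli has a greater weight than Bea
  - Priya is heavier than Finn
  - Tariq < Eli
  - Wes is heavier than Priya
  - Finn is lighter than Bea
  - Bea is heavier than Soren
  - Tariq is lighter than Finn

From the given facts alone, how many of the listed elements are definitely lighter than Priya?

The elements the relations force below Priya are Tariq, Dax, Yara, Finn — no chain reaches any other.
That is 4.

4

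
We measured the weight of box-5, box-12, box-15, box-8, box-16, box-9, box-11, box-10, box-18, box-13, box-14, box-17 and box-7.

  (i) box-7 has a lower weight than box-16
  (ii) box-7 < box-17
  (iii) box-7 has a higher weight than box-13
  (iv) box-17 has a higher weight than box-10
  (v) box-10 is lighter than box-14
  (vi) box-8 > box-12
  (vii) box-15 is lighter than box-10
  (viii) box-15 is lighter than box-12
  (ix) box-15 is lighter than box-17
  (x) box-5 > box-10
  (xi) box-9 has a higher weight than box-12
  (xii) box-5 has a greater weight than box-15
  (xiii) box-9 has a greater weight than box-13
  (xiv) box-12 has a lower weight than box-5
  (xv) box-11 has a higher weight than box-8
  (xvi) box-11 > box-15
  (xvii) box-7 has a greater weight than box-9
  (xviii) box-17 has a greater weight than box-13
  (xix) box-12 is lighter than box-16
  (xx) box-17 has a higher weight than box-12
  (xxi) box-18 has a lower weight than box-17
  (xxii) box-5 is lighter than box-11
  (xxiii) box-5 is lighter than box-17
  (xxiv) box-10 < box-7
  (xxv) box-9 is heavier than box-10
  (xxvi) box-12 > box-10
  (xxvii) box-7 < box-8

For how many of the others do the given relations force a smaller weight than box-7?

5

From box-7 the given relations immediately reach box-10, box-13, box-9.
From those, box-15, box-12 — 5 in total.
Nothing else is reachable below box-7; 5 in all.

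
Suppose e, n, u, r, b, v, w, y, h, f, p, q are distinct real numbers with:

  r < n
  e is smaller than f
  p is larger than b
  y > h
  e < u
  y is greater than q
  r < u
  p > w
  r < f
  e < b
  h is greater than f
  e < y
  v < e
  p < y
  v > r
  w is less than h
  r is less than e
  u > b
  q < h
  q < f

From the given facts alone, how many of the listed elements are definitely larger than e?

The elements the relations force above e are b, u, f, p, h, y — no chain reaches any other.
That is 6.

6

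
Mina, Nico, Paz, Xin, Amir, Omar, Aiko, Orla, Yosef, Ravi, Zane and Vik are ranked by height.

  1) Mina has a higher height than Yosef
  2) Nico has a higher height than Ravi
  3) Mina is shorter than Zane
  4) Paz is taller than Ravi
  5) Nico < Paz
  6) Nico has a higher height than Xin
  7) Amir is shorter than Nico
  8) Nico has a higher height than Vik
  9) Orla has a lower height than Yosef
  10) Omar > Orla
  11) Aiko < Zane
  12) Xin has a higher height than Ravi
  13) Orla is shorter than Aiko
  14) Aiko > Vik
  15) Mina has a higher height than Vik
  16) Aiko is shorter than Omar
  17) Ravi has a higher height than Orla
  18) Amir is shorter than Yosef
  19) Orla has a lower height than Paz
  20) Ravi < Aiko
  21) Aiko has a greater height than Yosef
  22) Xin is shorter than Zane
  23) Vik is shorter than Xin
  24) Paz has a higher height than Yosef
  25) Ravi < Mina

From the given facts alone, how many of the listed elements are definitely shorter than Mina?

5

The elements the relations force below Mina are Orla, Vik, Amir, Yosef, Ravi — no chain reaches any other.
That is 5.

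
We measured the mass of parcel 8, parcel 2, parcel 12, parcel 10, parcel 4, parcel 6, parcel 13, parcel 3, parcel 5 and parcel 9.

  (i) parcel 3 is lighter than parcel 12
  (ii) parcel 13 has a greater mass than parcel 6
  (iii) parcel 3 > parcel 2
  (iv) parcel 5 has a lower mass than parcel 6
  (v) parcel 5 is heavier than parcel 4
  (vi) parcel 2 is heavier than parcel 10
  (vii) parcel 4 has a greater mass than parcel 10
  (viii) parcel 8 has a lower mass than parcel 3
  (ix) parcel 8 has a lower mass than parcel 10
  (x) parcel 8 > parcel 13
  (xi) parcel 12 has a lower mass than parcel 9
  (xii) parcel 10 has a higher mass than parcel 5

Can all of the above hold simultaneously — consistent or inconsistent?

inconsistent

We have parcel 10 < parcel 4 stated directly, yet also parcel 4 < parcel 5 < parcel 6 < parcel 13 < parcel 8 < parcel 10 by chaining the others — so parcel 4 < parcel 10. Contradiction.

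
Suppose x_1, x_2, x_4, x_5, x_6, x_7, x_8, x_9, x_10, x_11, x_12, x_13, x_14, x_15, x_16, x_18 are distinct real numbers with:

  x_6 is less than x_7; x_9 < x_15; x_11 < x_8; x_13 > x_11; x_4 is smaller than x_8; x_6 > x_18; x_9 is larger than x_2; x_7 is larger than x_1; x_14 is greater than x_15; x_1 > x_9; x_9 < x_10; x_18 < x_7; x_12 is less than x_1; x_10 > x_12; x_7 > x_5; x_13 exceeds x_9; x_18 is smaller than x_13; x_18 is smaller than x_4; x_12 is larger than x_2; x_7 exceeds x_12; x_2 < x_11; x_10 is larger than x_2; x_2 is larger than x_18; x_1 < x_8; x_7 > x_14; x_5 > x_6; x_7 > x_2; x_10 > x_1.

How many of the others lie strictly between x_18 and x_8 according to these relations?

6

The relations place x_18 below x_8. An element lies strictly between them when it is forced above x_18 and also forced below x_8.
Above x_18: {x_2, x_9, x_4, x_11, x_12, x_6, x_15, x_5, x_1, x_14, x_13, x_7, x_10}. Below x_8: {x_2, x_9, x_4, x_11, x_12, x_1}.
Intersection: {x_2, x_9, x_4, x_11, x_12, x_1} — 6.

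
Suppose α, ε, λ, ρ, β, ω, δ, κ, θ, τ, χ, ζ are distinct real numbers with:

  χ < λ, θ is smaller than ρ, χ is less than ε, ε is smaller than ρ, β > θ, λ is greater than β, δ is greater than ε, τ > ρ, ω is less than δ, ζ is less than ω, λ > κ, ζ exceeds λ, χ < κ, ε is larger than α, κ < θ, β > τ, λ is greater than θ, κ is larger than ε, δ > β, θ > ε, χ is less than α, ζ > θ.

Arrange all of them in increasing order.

The consecutive links are each given: χ < α; α < ε; ε < κ; κ < θ; θ < ρ; ρ < τ; τ < β; β < λ; λ < ζ; ζ < ω; ω < δ.

χ < α < ε < κ < θ < ρ < τ < β < λ < ζ < ω < δ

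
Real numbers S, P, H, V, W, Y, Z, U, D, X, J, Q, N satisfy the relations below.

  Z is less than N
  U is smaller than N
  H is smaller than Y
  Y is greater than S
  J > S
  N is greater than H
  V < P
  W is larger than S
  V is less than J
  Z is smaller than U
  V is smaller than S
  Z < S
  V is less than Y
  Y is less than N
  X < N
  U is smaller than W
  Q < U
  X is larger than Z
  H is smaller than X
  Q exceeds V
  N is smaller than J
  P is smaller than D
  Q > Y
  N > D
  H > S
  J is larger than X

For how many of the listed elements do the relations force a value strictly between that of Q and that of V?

Chaining upward from V reaches: S, H, P, X, Y, D, U, N, J, W.
Chaining downward from Q reaches: Z, S, H, Y.
Strictly between V and Q are those in both lists: S, H, Y — 3 elements.

3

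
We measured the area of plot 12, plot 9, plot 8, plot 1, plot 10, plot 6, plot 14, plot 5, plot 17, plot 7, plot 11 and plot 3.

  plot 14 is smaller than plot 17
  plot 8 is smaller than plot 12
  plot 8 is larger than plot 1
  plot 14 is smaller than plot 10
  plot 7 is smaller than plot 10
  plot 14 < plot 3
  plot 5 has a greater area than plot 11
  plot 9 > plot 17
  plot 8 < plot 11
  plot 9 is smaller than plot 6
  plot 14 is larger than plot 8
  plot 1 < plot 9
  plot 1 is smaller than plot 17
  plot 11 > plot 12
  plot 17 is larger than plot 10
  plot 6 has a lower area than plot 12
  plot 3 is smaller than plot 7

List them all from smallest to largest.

plot 1 < plot 8 < plot 14 < plot 3 < plot 7 < plot 10 < plot 17 < plot 9 < plot 6 < plot 12 < plot 11 < plot 5

Nothing is placed below plot 1, so it is least; from there plot 1 < plot 8; plot 8 < plot 14; plot 14 < plot 3; plot 3 < plot 7; plot 7 < plot 10; plot 10 < plot 17; plot 17 < plot 9; plot 9 < plot 6; plot 6 < plot 12; plot 12 < plot 11; plot 11 < plot 5, each given directly.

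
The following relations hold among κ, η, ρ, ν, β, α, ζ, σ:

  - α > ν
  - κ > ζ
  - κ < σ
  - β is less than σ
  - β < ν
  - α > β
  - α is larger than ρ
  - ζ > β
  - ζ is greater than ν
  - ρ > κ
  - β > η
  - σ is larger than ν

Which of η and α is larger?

Chaining the given relations: η < β < ν < ζ < κ < ρ < α.
So η < α; α is the larger of the two.

α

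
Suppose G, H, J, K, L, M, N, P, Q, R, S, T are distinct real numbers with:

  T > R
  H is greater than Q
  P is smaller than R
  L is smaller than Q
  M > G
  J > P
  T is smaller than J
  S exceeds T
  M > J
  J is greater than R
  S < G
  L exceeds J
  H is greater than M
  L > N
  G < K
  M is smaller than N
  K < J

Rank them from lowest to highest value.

P < R < T < S < G < K < J < M < N < L < Q < H

Nothing is placed below P, so it is least; from there P < R; R < T; T < S; S < G; G < K; K < J; J < M; M < N; N < L; L < Q; Q < H, each given directly.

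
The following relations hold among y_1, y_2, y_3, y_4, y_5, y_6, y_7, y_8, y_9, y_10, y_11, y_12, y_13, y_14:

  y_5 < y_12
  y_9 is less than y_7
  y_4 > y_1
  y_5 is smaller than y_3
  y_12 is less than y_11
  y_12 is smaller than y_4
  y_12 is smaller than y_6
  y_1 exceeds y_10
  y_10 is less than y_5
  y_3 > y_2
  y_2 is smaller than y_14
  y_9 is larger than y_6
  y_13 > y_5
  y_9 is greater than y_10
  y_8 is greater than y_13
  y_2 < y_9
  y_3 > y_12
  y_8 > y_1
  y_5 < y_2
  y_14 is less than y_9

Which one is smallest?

y_5 is not least since y_10 < y_5; y_1 is not least since y_10 < y_1; y_2 is not least since y_5 < y_2; y_12 is not least since y_5 < y_12; y_13 is not least since y_5 < y_13; y_14 is not least since y_2 < y_14; y_11 is not least since y_12 < y_11; y_4 is not least since y_1 < y_4; y_6 is not least since y_12 < y_6; y_9 is not least since y_2 < y_9; y_3 is not least since y_12 < y_3; y_7 is not least since y_9 < y_7; y_8 is not least since y_13 < y_8.
Only y_10 has nothing below it, so y_10 is the smallest.

y_10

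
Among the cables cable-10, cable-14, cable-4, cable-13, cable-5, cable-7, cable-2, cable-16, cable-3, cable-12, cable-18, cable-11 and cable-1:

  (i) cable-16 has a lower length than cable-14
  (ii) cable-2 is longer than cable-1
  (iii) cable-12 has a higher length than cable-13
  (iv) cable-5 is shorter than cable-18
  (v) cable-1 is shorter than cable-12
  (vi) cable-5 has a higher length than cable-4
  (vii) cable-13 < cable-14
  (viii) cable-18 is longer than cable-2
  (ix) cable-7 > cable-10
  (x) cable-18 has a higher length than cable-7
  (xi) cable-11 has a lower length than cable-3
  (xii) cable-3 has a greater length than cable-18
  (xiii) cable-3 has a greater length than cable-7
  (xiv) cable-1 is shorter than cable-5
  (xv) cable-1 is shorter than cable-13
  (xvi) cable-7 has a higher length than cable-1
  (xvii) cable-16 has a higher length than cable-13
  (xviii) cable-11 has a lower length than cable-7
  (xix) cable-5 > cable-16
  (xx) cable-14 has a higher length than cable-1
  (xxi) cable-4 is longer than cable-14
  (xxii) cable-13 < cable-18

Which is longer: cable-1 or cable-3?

cable-3

The relevant relations are cable-1 < cable-13; cable-13 < cable-16; cable-16 < cable-14; cable-14 < cable-4; cable-4 < cable-5; cable-5 < cable-18; cable-18 < cable-3.
Chaining these gives cable-1 < cable-13 < cable-16 < cable-14 < cable-4 < cable-5 < cable-18 < cable-3.
So cable-1 < cable-3; cable-3 is the longer of the two.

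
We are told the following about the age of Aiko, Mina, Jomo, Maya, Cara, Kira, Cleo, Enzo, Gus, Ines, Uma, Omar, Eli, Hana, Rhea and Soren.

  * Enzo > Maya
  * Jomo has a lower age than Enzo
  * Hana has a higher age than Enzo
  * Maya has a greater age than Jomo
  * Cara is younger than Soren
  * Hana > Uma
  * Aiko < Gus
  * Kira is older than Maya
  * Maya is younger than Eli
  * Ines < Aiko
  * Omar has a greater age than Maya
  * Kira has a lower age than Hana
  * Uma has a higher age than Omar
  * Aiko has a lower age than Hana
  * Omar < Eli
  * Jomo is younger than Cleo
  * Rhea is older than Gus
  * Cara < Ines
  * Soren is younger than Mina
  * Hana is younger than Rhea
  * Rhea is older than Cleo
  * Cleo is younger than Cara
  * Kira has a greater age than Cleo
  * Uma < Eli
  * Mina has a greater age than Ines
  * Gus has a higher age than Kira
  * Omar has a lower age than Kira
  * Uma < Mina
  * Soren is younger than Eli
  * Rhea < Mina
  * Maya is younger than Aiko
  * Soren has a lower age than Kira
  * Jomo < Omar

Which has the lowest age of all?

Chaining upward from Jomo: directly above it, Cleo, Maya, Enzo, Omar; then Cara, Aiko, Kira, Uma, Hana, Rhea, Eli; then Soren, Ines, Gus, Mina.
That covers every other element, and nothing is given below Jomo, so Jomo is the lowest age.

Jomo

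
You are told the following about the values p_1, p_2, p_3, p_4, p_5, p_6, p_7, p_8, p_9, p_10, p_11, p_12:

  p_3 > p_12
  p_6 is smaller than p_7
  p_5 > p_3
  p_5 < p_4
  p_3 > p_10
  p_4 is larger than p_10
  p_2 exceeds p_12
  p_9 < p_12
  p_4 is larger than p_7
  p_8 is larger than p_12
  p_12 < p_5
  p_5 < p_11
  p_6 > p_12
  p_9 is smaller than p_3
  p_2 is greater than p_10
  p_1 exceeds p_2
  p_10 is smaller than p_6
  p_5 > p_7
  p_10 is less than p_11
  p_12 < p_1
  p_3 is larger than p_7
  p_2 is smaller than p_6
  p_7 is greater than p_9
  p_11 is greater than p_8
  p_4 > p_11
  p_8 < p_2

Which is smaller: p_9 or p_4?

p_9 < p_12 < p_8 < p_2 < p_6 < p_7 < p_3 < p_5 < p_11 < p_4, by transitivity through p_12, p_8, p_2, p_6, p_7, p_3, p_5, p_11.
So p_9 < p_4; p_9 is the smaller of the two.

p_9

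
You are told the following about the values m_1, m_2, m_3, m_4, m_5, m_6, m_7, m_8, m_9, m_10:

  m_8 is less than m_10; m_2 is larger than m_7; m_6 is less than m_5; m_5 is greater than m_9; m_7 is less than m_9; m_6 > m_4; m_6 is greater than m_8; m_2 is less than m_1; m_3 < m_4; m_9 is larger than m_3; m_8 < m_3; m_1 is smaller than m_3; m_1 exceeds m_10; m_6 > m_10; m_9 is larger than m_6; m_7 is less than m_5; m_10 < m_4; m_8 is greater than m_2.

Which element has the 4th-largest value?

The consecutive relations fix a unique order: m_7 < m_2 < m_8 < m_10 < m_1 < m_3 < m_4 < m_6 < m_9 < m_5.
Counting 4 from the largest end gives m_4.

m_4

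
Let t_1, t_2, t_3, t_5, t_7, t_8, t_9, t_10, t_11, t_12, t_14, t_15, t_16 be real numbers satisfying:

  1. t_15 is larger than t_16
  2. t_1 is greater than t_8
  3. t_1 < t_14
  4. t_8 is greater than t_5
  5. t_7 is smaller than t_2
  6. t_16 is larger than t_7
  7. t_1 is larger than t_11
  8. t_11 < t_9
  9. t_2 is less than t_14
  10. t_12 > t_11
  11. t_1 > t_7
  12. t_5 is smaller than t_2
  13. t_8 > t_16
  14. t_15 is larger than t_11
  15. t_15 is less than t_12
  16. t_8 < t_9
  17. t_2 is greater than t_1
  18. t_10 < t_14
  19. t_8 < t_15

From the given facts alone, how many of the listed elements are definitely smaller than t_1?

5

Directly below t_1: t_11, t_7, t_8.
One step further: t_5, t_16 (5 so far).
Nothing else is reachable below t_1; 5 in all.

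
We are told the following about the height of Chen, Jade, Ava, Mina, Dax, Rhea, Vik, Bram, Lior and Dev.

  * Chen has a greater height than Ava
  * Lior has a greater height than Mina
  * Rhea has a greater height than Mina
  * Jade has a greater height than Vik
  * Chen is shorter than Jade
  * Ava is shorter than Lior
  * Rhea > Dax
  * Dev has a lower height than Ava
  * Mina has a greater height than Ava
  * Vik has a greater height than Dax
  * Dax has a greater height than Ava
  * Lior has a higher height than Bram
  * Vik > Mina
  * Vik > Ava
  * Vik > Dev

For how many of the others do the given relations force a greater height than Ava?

The elements the relations force above Ava are Chen, Mina, Dax, Lior, Vik, Rhea, Jade — no chain reaches any other.
That is 7.

7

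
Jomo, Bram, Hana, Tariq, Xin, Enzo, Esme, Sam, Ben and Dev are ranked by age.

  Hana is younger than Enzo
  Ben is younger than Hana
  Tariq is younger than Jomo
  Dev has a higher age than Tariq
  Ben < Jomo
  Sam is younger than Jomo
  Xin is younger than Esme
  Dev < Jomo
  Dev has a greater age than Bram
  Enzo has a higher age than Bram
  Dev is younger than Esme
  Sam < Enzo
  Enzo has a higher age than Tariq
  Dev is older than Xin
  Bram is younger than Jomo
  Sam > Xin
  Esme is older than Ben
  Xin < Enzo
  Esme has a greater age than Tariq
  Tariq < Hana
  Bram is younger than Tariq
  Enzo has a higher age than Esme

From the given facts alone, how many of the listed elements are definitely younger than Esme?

Directly below Esme: Xin, Tariq, Ben, Dev.
One step further: Bram (5 so far).
Nothing else is reachable below Esme; 5 in all.

5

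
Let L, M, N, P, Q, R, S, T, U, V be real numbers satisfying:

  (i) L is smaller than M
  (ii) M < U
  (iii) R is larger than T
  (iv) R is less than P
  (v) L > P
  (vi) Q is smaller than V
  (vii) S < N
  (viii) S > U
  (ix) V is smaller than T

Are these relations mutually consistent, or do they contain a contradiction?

The single ordering Q < V < T < R < P < L < M < U < S < N satisfies every listed relation, so no contradiction arises.

consistent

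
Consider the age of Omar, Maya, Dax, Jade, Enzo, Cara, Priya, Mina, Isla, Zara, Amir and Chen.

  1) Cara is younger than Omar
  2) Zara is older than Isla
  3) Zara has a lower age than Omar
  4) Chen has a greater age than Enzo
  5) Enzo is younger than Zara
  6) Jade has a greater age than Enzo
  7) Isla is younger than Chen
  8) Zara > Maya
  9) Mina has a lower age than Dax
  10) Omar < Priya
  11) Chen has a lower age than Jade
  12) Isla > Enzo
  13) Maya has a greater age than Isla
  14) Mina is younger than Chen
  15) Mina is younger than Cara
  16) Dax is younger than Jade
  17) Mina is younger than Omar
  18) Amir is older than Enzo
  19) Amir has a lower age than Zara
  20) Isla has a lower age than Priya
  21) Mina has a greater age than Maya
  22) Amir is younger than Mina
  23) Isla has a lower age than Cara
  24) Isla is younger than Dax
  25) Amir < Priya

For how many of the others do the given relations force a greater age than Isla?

The elements the relations force above Isla are Maya, Mina, Cara, Dax, Chen, Zara, Omar, Priya, Jade — no chain reaches any other.
That is 9.

9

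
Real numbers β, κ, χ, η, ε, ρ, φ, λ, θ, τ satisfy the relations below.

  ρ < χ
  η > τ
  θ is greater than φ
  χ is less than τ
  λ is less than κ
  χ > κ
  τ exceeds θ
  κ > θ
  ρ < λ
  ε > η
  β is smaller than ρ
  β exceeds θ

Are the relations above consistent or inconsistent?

The single ordering φ < θ < β < ρ < λ < κ < χ < τ < η < ε satisfies every listed relation, so no contradiction arises.

consistent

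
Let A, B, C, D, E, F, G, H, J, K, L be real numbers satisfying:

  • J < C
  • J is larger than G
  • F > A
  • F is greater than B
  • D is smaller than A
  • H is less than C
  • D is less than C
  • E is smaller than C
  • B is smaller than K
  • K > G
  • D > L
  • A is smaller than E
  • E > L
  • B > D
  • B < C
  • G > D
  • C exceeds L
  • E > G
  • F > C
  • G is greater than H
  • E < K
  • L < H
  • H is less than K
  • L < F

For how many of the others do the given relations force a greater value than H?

Directly above H: G, C, K.
One step further: J, E, F (6 so far).
Nothing else is reachable above H; 6 in all.

6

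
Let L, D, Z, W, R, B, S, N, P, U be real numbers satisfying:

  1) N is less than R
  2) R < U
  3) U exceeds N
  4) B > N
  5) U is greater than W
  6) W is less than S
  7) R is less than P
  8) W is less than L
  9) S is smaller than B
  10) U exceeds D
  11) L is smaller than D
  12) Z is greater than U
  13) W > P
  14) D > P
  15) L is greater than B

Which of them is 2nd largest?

The consecutive relations fix a unique order: N < R < P < W < S < B < L < D < U < Z.
Counting 2 from the largest end gives U.

U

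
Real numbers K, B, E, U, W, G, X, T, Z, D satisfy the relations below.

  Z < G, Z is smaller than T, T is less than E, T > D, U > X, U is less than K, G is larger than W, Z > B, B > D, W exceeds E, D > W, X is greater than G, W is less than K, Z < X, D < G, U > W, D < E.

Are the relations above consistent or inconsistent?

inconsistent

Chaining the given relations yields D < B < Z < T < E < W, so D < W. But one relation states W < D. These cannot both hold.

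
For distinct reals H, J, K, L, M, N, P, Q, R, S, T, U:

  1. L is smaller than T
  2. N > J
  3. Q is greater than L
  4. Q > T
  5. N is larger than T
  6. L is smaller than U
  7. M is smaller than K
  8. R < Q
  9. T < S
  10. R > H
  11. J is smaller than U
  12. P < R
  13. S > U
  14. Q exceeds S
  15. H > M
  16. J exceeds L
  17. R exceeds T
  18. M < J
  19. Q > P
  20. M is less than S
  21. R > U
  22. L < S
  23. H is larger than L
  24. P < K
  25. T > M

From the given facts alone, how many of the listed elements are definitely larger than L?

The elements the relations force above L are H, J, U, T, N, R, S, Q — no chain reaches any other.
That is 8.

8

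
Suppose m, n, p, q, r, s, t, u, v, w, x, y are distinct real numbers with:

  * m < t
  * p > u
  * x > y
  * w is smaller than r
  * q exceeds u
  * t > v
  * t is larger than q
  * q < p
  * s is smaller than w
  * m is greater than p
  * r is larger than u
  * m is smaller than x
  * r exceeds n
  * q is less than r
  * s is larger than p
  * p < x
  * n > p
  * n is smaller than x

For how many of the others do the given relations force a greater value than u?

From u the given relations immediately reach q, p, r.
From those, n, m, s, t, x — 8 in total.
From those, w — 9 in total.
Nothing else is reachable above u; 9 in all.

9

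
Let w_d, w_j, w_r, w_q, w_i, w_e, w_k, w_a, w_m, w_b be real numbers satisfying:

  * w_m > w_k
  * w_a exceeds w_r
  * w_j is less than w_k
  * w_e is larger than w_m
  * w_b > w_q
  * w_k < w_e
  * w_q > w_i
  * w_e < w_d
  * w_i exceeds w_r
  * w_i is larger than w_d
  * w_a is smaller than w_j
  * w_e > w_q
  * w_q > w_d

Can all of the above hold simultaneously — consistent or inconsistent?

inconsistent

Chaining the given relations yields w_e < w_d < w_i < w_q, so w_e < w_q. But one relation states w_q < w_e. These cannot both hold.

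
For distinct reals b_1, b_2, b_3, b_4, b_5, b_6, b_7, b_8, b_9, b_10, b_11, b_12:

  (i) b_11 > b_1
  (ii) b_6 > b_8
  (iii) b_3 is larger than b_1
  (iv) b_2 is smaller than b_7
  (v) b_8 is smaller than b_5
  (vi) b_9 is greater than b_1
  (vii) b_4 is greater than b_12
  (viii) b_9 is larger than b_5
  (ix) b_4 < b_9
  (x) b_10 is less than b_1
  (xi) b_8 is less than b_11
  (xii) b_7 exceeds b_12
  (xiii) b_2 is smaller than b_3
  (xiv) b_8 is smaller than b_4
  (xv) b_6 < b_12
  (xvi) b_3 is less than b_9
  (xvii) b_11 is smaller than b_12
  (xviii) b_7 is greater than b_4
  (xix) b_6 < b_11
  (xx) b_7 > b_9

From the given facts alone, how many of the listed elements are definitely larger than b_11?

4

The elements the relations force above b_11 are b_12, b_4, b_9, b_7 — no chain reaches any other.
That is 4.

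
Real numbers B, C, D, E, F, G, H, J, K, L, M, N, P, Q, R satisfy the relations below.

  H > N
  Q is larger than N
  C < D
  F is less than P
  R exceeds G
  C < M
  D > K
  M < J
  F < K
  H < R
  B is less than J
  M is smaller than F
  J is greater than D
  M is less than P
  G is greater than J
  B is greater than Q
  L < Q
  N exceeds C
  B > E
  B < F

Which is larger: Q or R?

R

Following the relations from Q: Q < B < F < K < D < J < G < R.
So Q < R; R is the larger of the two.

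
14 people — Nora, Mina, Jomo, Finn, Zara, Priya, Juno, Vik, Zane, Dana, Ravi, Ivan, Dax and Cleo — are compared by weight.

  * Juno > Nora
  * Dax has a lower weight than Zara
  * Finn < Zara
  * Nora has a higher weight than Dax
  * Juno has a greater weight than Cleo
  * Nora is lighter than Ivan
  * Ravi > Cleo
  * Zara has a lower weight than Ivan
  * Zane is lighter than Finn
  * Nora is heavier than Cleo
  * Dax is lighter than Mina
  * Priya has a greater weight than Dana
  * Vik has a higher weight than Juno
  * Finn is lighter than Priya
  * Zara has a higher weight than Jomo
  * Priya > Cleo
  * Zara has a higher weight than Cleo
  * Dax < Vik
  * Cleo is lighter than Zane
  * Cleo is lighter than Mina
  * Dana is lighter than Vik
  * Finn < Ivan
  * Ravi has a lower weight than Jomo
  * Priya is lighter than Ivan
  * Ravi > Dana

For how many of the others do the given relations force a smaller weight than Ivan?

The elements the relations force below Ivan are Dana, Dax, Cleo, Ravi, Jomo, Zane, Finn, Nora, Priya, Zara — no chain reaches any other.
That is 10.

10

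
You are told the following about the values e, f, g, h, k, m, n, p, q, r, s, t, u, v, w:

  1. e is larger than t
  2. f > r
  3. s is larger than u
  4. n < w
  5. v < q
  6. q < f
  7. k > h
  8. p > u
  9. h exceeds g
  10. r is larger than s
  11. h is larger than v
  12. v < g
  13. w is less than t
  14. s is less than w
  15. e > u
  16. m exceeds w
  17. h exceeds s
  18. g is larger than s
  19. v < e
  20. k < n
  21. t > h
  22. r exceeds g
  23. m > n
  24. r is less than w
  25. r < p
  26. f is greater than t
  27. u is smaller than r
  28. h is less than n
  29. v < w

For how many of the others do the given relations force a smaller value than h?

4

The elements the relations force below h are v, u, s, g — no chain reaches any other.
That is 4.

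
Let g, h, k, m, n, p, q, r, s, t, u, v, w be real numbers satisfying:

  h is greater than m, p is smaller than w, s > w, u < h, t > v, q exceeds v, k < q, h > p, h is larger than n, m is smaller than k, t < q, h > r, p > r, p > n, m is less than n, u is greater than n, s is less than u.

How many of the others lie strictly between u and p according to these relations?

Chaining upward from p reaches: w, s, h.
Chaining downward from u reaches: m, n, r, w, s.
Strictly between p and u are those in both lists: w, s — 2 elements.

2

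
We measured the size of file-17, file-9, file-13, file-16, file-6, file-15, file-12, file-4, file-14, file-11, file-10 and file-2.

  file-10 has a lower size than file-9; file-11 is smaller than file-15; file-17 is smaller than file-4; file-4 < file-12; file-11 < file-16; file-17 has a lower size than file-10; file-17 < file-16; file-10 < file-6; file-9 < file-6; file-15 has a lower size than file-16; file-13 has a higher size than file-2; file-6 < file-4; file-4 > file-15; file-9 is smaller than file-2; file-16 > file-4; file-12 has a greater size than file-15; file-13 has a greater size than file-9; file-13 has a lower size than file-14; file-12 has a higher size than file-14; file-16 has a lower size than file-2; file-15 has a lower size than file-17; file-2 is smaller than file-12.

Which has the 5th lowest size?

Chaining the given pairs: file-11 < file-15 < file-17 < file-10 < file-9 < file-6 < file-4 < file-16 < file-2 < file-13 < file-14 < file-12.
The 5th smallest is file-9.

file-9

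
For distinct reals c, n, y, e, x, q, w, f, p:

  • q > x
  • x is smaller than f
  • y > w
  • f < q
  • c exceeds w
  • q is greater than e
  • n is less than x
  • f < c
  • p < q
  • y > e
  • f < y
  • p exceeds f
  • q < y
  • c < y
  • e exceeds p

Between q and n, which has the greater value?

Link the given pairs in sequence: n < x; x < f; f < p; p < e; e < q.
Chaining these gives n < x < f < p < e < q.
So n < q; q is the larger of the two.

q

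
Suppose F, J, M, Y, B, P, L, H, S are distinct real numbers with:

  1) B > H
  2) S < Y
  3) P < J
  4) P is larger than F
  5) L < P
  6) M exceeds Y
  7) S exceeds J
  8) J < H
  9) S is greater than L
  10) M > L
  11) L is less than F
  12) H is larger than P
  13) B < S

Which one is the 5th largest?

The consecutive relations fix a unique order: L < F < P < J < H < B < S < Y < M.
The 5th largest is H.

H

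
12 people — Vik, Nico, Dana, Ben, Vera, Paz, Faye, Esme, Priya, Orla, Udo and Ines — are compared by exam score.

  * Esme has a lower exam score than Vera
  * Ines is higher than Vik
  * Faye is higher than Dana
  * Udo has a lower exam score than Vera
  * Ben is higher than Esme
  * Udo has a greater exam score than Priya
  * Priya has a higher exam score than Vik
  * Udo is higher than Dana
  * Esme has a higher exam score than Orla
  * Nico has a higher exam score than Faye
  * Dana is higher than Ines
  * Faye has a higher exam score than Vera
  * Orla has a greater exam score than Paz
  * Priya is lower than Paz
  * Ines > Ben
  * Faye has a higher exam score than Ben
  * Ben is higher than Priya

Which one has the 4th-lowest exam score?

Orla

Chaining the given pairs: Vik < Priya < Paz < Orla < Esme < Ben < Ines < Dana < Udo < Vera < Faye < Nico.
Counting 4 from the smallest end gives Orla.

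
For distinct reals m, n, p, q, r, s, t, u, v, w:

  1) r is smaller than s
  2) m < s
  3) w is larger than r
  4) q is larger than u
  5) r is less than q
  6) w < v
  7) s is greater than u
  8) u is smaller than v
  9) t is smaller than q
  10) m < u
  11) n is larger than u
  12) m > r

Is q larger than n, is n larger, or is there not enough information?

undetermined

Following every chain through q: below q we get r, t, m, u.
n is not reached, and no chain runs the other way from n to q.
So the given relations leave the order of q and n undetermined.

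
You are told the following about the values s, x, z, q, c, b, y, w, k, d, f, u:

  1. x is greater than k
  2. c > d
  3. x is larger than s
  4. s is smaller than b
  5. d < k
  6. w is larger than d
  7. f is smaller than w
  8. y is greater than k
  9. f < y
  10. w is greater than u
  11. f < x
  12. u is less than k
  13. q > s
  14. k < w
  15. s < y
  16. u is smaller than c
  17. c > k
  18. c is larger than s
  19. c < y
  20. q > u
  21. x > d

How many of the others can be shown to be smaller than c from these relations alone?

The elements the relations force below c are s, u, d, k — no chain reaches any other.
That is 4.

4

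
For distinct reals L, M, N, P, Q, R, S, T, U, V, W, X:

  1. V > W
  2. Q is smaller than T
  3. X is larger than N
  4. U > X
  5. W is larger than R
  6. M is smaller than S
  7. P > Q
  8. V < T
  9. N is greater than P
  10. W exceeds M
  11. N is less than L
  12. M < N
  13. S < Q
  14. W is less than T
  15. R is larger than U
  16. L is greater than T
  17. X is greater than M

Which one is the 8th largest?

Piecing the relations together gives one ordering: M < S < Q < P < N < X < U < R < W < V < T < L.
The 8th largest is N.

N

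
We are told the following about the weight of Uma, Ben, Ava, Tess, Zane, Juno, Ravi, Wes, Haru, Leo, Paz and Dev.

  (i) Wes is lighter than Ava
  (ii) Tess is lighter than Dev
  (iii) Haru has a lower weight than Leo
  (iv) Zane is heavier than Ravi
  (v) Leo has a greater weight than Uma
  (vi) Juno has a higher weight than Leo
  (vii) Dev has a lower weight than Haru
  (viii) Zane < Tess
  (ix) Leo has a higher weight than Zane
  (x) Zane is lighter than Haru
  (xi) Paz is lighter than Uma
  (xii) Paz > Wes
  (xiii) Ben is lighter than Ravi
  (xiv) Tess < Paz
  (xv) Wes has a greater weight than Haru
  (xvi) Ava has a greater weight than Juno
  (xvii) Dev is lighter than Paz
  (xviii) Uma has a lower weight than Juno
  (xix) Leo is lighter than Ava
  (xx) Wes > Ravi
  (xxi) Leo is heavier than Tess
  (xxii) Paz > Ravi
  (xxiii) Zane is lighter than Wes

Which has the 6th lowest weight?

Haru

Chaining the given pairs: Ben < Ravi < Zane < Tess < Dev < Haru < Wes < Paz < Uma < Leo < Juno < Ava.
The 6th smallest is Haru.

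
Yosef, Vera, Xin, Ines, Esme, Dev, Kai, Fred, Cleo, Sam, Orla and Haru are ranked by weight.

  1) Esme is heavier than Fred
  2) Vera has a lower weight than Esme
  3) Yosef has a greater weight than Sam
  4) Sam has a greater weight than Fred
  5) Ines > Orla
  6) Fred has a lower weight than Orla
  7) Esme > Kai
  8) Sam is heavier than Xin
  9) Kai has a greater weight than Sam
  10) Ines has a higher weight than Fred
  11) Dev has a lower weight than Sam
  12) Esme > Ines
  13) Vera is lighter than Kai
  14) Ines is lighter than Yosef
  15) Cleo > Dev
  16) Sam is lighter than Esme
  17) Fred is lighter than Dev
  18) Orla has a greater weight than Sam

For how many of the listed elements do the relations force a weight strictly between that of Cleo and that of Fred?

Chaining upward from Fred reaches: Dev, Sam, Orla, Ines, Yosef, Kai, Esme.
Chaining downward from Cleo reaches: Dev.
Strictly between Fred and Cleo are those in both lists: Dev — 1 element.

1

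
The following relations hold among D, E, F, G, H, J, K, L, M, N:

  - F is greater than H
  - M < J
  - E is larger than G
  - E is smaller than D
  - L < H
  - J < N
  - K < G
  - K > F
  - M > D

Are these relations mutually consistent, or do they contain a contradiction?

consistent

Every relation is compatible with L < H < F < K < G < E < D < M < J < N; the set is consistent.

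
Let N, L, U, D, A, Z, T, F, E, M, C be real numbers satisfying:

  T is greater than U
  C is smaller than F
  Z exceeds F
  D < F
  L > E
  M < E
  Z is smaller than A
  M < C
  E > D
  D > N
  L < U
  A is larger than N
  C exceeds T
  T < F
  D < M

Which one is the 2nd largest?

Chaining the given pairs: N < D < M < E < L < U < T < C < F < Z < A.
The 2nd largest is Z.

Z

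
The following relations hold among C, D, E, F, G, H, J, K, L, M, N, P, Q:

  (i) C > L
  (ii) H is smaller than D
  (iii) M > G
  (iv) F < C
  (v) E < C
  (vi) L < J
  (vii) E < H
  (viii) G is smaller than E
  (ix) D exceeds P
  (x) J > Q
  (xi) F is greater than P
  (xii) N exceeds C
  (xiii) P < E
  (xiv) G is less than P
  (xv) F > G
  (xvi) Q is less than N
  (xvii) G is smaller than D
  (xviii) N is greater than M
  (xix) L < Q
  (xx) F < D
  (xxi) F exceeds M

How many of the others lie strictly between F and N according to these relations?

1

Chaining upward from F reaches: D, C.
Chaining downward from N reaches: L, G, Q, P, E, M, C.
Strictly between F and N are those in both lists: C — 1 element.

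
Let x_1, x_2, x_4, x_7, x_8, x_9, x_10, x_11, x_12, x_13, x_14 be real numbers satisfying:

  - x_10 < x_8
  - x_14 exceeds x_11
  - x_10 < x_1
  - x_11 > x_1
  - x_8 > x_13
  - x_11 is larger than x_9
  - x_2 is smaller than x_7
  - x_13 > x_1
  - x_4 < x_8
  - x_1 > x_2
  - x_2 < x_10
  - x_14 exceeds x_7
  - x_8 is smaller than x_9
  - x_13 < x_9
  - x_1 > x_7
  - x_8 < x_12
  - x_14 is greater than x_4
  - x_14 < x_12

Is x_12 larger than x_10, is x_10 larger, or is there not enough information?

x_10 < x_1 and x_1 < x_13 give x_10 < x_13.
With x_13 < x_8: x_10 < x_1 < x_13 < x_8.
Then x_8 < x_9 extends the chain to x_9.
With x_9 < x_11: x_10 < x_1 < x_13 < x_8 < x_9 < x_11.
With x_11 < x_14: x_10 < x_1 < x_13 < x_8 < x_9 < x_11 < x_14.
Then x_14 < x_12 extends the chain to x_12.
So x_12 is larger.

x_12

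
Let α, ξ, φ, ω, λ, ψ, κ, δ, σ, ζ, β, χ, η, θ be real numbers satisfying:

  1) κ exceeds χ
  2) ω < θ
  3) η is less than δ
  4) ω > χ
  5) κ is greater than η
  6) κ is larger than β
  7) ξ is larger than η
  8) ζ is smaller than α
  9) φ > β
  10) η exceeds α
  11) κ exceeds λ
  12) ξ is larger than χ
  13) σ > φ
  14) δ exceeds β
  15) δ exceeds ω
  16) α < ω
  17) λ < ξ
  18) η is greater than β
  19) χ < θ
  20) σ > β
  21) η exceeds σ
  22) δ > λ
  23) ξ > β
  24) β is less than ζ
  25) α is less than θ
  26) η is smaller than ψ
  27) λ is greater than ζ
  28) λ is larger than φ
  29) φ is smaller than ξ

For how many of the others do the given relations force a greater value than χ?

Directly above χ: ω, θ, κ, ξ.
One step further: δ (5 so far).
Nothing else is reachable above χ; 5 in all.

5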